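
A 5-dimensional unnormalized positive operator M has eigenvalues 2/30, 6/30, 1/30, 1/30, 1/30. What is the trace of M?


tr(M) = sum of eigenvalues
= 2/30 + 6/30 + 1/30 + 1/30 + 1/30
= 11/30
= 0.3667

0.3667


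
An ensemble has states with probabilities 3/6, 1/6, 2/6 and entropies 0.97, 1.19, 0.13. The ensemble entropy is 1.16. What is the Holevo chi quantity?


chi = S(rho) - sum_i p_i * S(rho_i)
Weighted entropy = 3/6 * 0.97 + 1/6 * 1.19 + 2/6 * 0.13
= 0.7267
chi = 1.16 - 0.7267
= 0.4333

0.4333


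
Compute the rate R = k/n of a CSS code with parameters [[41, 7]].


Code rate R = k/n
= 7/41
= 0.1707

0.1707


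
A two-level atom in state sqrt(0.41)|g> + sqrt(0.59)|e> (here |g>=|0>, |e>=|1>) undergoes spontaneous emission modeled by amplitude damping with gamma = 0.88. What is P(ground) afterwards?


For amplitude damping with parameter gamma on state sqrt(a)|0> + sqrt(b)|1>:
alpha^2 = 0.41, beta^2 = 0.59
P(|0>) = alpha^2 + gamma * beta^2
= 0.41 + 0.88 * 0.59
= 0.41 + 0.5192
= 0.9292

0.9292


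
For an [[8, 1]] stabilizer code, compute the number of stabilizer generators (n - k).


For an [[n,k]] stabilizer code:
Number of stabilizer generators = n - k
= 8 - 1
= 7

7


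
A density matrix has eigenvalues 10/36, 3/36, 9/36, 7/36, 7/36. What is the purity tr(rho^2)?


tr(rho^2) = sum of eigenvalues squared
= (10/36)^2 + (3/36)^2 + (9/36)^2 + (7/36)^2 + (7/36)^2
= (100 + 9 + 81 + 49 + 49) / 1296
= 288/1296
= 0.2222

0.2222


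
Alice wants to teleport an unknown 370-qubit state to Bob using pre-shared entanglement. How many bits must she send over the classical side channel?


Quantum teleportation requires 2 classical bits per qubit teleported.
370 qubit(s) -> 2 * 370 = 740 classical bits

740


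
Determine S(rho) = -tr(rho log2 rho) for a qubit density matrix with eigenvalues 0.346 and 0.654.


S = -p*log2(p) - (1-p)*log2(1-p)
p = 0.3460, 1-p = 0.6540
= -0.3460 * log2(0.3460) - 0.6540 * log2(0.6540)
= -(-0.5298) - (-0.4007)
= 0.9304

0.9304


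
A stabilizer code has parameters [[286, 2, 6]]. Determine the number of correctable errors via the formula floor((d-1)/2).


Code parameters: [[286, 2, 6]], distance d = 6.
Number of correctable errors = floor((d-1)/2)
= floor((6 - 1)/2)
= floor(5/2)
= 2

2


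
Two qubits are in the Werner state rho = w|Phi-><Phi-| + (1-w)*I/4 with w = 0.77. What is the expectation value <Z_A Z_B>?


|Phi-> = (|00> - |11>)/sqrt(2)
For the pure Bell state, <Z_A Z_B> = +1 (Bell-state Pauli correlator).
The maximally-mixed part I/4 has tr(I/4 * P tensor P) = 0 for any traceless Pauli P.
So <Z_A Z_B>_rho = w * (+1) + (1 - w) * 0
= 0.77 * (+1)
= 0.7700

0.7700


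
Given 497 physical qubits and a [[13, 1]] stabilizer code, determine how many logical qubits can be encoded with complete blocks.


Each code block uses 13 physical qubits for 1 logical qubit(s).
Number of complete blocks = floor(497 / 13) = 38
Logical qubits = 38 * 1
= 38

38


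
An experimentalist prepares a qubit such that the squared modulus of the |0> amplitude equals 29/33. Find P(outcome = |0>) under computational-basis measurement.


|alpha|^2 = 29/33 = 0.8788
|beta|^2 = 1 - 29/33 = 4/33 = 0.1212
P(|0>) = |alpha|^2 = 0.8788

0.8788


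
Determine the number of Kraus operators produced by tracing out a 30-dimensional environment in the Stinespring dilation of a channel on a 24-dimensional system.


Tracing out the environment in an orthonormal basis {|i>_E} gives Kraus operators K_i = <i|_E U |0>_E.
Number of Kraus operators = dim(H_env) = d_env
= 30

30


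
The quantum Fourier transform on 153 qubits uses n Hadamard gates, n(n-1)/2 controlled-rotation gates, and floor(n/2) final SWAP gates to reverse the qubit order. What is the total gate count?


Hadamard gates: 153
Controlled rotations: n*(n-1)/2 = 153*152/2 = 11628
SWAP gates: floor(n/2) = floor(153/2) = 76
Total = 153 + 11628 + 76
= 11857

11857


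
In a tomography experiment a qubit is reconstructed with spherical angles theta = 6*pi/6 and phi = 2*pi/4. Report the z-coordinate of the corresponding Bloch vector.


theta = 3.1416, phi = 1.5708
r_z = cos(theta) = -1.0000

-1.0000


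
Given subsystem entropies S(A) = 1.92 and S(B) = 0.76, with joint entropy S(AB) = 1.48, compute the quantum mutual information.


I(A:B) = S(A) + S(B) - S(AB)
= 1.92 + 0.76 - 1.48
= 1.2000

1.2000


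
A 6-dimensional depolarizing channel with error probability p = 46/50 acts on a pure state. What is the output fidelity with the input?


F = (1-p) + p/d
= (1 - 0.9200) + 0.9200/6
= 0.0800 + 0.1533
= 0.2333

0.2333


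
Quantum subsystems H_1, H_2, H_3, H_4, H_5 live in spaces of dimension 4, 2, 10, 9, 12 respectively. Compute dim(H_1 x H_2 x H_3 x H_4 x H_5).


dim(H_1 x H_2 x H_3 x H_4 x H_5) = 4 * 2 * 10 * 9 * 12
= 8 * 10 * 9 * 12
= 80 * 9 * 12
= 720 * 12
= 8640

8640


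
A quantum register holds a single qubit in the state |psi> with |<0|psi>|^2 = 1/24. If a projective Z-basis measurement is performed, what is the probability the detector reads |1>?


|alpha|^2 = 1/24 = 0.0417
|beta|^2 = 1 - 1/24 = 23/24 = 0.9583
P(|1>) = |beta|^2 = 0.9583

0.9583


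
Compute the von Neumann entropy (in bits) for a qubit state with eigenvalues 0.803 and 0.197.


S = -p*log2(p) - (1-p)*log2(1-p)
p = 0.8030, 1-p = 0.1970
= -0.8030 * log2(0.8030) - 0.1970 * log2(0.1970)
= -(-0.2542) - (-0.4617)
= 0.7159

0.7159


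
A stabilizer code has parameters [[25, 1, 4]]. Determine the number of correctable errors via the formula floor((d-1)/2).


Code parameters: [[25, 1, 4]], distance d = 4.
Number of correctable errors = floor((d-1)/2)
= floor((4 - 1)/2)
= floor(3/2)
= 1

1


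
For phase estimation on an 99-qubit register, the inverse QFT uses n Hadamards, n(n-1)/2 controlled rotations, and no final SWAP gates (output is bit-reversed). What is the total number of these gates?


Hadamard gates: 99
Controlled rotations: n*(n-1)/2 = 99*98/2 = 4851
SWAP gates: 0 (omitted)
Total = 99 + 4851
= 4950

4950


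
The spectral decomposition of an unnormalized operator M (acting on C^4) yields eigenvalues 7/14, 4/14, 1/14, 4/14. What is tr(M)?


tr(M) = sum of eigenvalues
= 7/14 + 4/14 + 1/14 + 4/14
= 16/14
= 1.1429

1.1429


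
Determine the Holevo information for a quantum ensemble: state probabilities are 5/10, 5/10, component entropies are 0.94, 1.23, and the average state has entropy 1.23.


chi = S(rho) - sum_i p_i * S(rho_i)
Weighted entropy = 5/10 * 0.94 + 5/10 * 1.23
= 1.0850
chi = 1.23 - 1.0850
= 0.1450

0.1450


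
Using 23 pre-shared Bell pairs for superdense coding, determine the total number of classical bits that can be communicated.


Superdense coding allows 2 classical bits per shared entangled pair.
23 pair(s) -> 2 * 23 = 46 classical bits

46


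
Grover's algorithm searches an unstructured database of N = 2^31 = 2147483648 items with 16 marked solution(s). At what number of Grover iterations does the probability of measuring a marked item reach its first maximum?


After j Grover iterations the success probability is P(j) = sin^2((2j+1)*theta), where sin(theta) = sqrt(k/N).
N = 2^31 = 2147483648, k = 16
sin(theta) = sqrt(k/N) = 8.631674575e-05
theta = arcsin(sqrt(k/N)) = 8.631674586e-05 rad
P(j) reaches its first maximum when (2j+1)*theta is as close as possible to pi/2, i.e. j = round(pi/(4*theta) - 1/2).
pi/(4*theta) - 1/2 = 9098.5242
(For comparison, the common estimate pi/4 * sqrt(N/k) = 9099.0243; the exact maximiser is used here.)
Optimal iterations = 9099

9099


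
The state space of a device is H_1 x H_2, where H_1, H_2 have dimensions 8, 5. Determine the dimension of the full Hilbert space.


dim(H_1 x H_2) = 8 * 5
= 40

40


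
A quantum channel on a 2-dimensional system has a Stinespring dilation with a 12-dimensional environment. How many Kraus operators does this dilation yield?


Tracing out the environment in an orthonormal basis {|i>_E} gives Kraus operators K_i = <i|_E U |0>_E.
Number of Kraus operators = dim(H_env) = d_env
= 12

12


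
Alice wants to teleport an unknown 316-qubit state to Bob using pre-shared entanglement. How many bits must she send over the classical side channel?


Quantum teleportation requires 2 classical bits per qubit teleported.
316 qubit(s) -> 2 * 316 = 632 classical bits

632


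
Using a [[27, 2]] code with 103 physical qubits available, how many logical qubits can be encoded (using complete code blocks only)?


Each code block uses 27 physical qubits for 2 logical qubit(s).
Number of complete blocks = floor(103 / 27) = 3
Logical qubits = 3 * 2
= 6

6


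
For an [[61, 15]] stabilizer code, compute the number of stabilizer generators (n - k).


For an [[n,k]] stabilizer code:
Number of stabilizer generators = n - k
= 61 - 15
= 46

46


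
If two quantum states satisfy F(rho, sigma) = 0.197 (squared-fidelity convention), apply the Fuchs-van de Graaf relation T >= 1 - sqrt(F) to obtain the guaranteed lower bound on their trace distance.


Fuchs-van de Graaf (squared-fidelity convention): 1 - sqrt(F) <= T <= sqrt(1 - F).
Lower bound: T >= 1 - sqrt(F)
sqrt(F) = sqrt(0.197) = 0.4438
T >= 1 - 0.4438
T >= 0.5562

0.5562


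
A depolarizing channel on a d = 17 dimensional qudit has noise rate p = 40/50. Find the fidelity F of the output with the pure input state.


F = (1-p) + p/d
= (1 - 0.8000) + 0.8000/17
= 0.2000 + 0.0471
= 0.2471

0.2471


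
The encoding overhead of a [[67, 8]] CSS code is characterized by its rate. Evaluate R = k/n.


Code rate R = k/n
= 8/67
= 0.1194

0.1194


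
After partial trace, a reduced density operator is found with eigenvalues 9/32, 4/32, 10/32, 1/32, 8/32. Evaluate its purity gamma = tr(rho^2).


tr(rho^2) = sum of eigenvalues squared
= (9/32)^2 + (4/32)^2 + (10/32)^2 + (1/32)^2 + (8/32)^2
= (81 + 16 + 100 + 1 + 64) / 1024
= 262/1024
= 0.2559

0.2559


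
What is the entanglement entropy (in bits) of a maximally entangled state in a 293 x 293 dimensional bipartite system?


For a maximally entangled state in d x d:
S = log2(d) = log2(293)
= 8.1948

8.1948


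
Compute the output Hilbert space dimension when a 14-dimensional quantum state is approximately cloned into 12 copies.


Output space = H^(tensor 12) where dim(H) = 14
dim = 14^12
= 196 (after 2 factors)
= 2744 (after 3 factors)
= 38416 (after 4 factors)
= 537824 (after 5 factors)
= 7529536 (after 6 factors)
= 105413504 (after 7 factors)
= 1475789056 (after 8 factors)
= 20661046784 (after 9 factors)
= 289254654976 (after 10 factors)
= 4049565169664 (after 11 factors)
= 56693912375296 (after 12 factors)
= 56693912375296

56693912375296


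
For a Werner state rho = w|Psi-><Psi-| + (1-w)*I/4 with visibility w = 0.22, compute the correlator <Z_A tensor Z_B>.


|Psi-> = (|01> - |10>)/sqrt(2)
For the pure Bell state, <Z_A Z_B> = -1 (Bell-state Pauli correlator).
The maximally-mixed part I/4 has tr(I/4 * P tensor P) = 0 for any traceless Pauli P.
So <Z_A Z_B>_rho = w * (-1) + (1 - w) * 0
= 0.22 * (-1)
= -0.2200

-0.2200


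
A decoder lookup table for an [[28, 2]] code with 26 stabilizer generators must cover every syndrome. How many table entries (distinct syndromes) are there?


Each stabilizer generator gives a binary (+1 or -1) measurement outcome.
With 26 independent generators:
Total syndromes = 2^26
= 67108864

67108864


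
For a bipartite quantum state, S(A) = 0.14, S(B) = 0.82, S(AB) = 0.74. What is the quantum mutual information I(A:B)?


I(A:B) = S(A) + S(B) - S(AB)
= 0.14 + 0.82 - 0.74
= 0.2200

0.2200


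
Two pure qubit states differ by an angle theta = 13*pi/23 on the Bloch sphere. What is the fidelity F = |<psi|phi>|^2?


For states separated by angle theta on Bloch sphere:
F = cos^2(theta/2)
theta = 13*pi/23 = 1.7757
theta/2 = 0.8878
cos(theta/2) = 0.6311
F = 0.3983

0.3983


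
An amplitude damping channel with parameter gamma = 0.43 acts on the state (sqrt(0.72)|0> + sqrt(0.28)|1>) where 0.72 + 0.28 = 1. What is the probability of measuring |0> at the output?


For amplitude damping with parameter gamma on state sqrt(a)|0> + sqrt(b)|1>:
alpha^2 = 0.72, beta^2 = 0.28
P(|0>) = alpha^2 + gamma * beta^2
= 0.72 + 0.43 * 0.28
= 0.72 + 0.1204
= 0.8404

0.8404


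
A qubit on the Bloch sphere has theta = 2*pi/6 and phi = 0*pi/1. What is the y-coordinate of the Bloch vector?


theta = 1.0472, phi = 0.0000
r_y = sin(theta)*sin(phi) = 0.8660 * 0.0000
r_y = 0.0000

0.0000


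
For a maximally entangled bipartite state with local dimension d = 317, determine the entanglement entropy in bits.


For a maximally entangled state in d x d:
S = log2(d) = log2(317)
= 8.3083

8.3083


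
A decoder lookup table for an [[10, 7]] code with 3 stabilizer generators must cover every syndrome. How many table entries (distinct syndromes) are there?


Each stabilizer generator gives a binary (+1 or -1) measurement outcome.
With 3 independent generators:
Total syndromes = 2^3
= 8

8


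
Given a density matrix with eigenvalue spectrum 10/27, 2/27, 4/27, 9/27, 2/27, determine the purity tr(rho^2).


tr(rho^2) = sum of eigenvalues squared
= (10/27)^2 + (2/27)^2 + (4/27)^2 + (9/27)^2 + (2/27)^2
= (100 + 4 + 16 + 81 + 4) / 729
= 205/729
= 0.2812

0.2812


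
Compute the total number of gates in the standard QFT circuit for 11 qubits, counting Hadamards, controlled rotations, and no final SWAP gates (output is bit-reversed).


Hadamard gates: 11
Controlled rotations: n*(n-1)/2 = 11*10/2 = 55
SWAP gates: 0 (omitted)
Total = 11 + 55
= 66

66


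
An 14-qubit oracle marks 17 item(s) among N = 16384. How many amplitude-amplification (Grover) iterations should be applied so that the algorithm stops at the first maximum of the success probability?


After j Grover iterations the success probability is P(j) = sin^2((2j+1)*theta), where sin(theta) = sqrt(k/N).
N = 2^14 = 16384, k = 17
sin(theta) = sqrt(k/N) = 0.0322117627
theta = arcsin(sqrt(k/N)) = 0.03221733578 rad
P(j) reaches its first maximum when (2j+1)*theta is as close as possible to pi/2, i.e. j = round(pi/(4*theta) - 1/2).
pi/(4*theta) - 1/2 = 23.8781
(For comparison, the common estimate pi/4 * sqrt(N/k) = 24.3823; the exact maximiser is used here.)
Optimal iterations = 24

24


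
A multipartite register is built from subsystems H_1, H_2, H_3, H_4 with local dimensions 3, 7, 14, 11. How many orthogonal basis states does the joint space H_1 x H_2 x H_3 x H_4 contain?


dim(H_1 x H_2 x H_3 x H_4) = 3 * 7 * 14 * 11
= 21 * 14 * 11
= 294 * 11
= 3234

3234


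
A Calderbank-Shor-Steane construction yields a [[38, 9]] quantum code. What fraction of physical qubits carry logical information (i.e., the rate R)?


Code rate R = k/n
= 9/38
= 0.2368

0.2368


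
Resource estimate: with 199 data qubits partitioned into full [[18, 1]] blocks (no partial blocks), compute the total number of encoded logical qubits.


Each code block uses 18 physical qubits for 1 logical qubit(s).
Number of complete blocks = floor(199 / 18) = 11
Logical qubits = 11 * 1
= 11

11


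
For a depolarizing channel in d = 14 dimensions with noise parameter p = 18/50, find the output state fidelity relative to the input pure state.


F = (1-p) + p/d
= (1 - 0.3600) + 0.3600/14
= 0.6400 + 0.0257
= 0.6657

0.6657


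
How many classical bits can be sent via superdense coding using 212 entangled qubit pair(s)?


Superdense coding allows 2 classical bits per shared entangled pair.
212 pair(s) -> 2 * 212 = 424 classical bits

424


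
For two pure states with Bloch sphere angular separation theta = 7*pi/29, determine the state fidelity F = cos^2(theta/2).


For states separated by angle theta on Bloch sphere:
F = cos^2(theta/2)
theta = 7*pi/29 = 0.7583
theta/2 = 0.3792
cos(theta/2) = 0.9290
F = 0.8630

0.8630


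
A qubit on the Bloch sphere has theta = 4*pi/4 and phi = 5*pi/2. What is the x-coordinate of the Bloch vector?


theta = 3.1416, phi = 7.8540
r_x = sin(theta)*cos(phi) = 0.0000 * 0.0000
r_x = 0.0000

0.0000


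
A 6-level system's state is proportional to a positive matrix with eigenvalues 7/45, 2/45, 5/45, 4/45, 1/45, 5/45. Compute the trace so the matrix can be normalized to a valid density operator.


tr(M) = sum of eigenvalues
= 7/45 + 2/45 + 5/45 + 4/45 + 1/45 + 5/45
= 24/45
= 0.5333

0.5333


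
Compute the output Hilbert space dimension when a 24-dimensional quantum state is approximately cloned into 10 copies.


Output space = H^(tensor 10) where dim(H) = 24
dim = 24^10
= 576 (after 2 factors)
= 13824 (after 3 factors)
= 331776 (after 4 factors)
= 7962624 (after 5 factors)
= 191102976 (after 6 factors)
= 4586471424 (after 7 factors)
= 110075314176 (after 8 factors)
= 2641807540224 (after 9 factors)
= 63403380965376 (after 10 factors)
= 63403380965376

63403380965376


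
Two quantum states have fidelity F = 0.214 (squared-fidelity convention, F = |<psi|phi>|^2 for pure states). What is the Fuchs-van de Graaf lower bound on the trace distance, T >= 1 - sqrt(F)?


Fuchs-van de Graaf (squared-fidelity convention): 1 - sqrt(F) <= T <= sqrt(1 - F).
Lower bound: T >= 1 - sqrt(F)
sqrt(F) = sqrt(0.214) = 0.4626
T >= 1 - 0.4626
T >= 0.5374

0.5374


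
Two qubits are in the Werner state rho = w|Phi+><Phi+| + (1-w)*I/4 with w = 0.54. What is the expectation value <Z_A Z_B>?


|Phi+> = (|00> + |11>)/sqrt(2)
For the pure Bell state, <Z_A Z_B> = +1 (Bell-state Pauli correlator).
The maximally-mixed part I/4 has tr(I/4 * P tensor P) = 0 for any traceless Pauli P.
So <Z_A Z_B>_rho = w * (+1) + (1 - w) * 0
= 0.54 * (+1)
= 0.5400

0.5400


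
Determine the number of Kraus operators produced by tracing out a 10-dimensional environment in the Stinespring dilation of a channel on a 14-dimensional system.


Tracing out the environment in an orthonormal basis {|i>_E} gives Kraus operators K_i = <i|_E U |0>_E.
Number of Kraus operators = dim(H_env) = d_env
= 10

10


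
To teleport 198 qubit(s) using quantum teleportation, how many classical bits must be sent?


Quantum teleportation requires 2 classical bits per qubit teleported.
198 qubit(s) -> 2 * 198 = 396 classical bits

396


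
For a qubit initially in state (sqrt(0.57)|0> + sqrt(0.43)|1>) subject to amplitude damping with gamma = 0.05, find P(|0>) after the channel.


For amplitude damping with parameter gamma on state sqrt(a)|0> + sqrt(b)|1>:
alpha^2 = 0.57, beta^2 = 0.43
P(|0>) = alpha^2 + gamma * beta^2
= 0.57 + 0.05 * 0.43
= 0.57 + 0.0215
= 0.5915

0.5915


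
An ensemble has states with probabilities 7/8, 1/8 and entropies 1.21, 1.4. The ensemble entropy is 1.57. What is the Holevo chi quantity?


chi = S(rho) - sum_i p_i * S(rho_i)
Weighted entropy = 7/8 * 1.21 + 1/8 * 1.4
= 1.2337
chi = 1.57 - 1.2337
= 0.3363

0.3363


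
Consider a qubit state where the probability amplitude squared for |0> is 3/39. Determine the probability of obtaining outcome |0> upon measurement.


|alpha|^2 = 3/39 = 0.0769
|beta|^2 = 1 - 3/39 = 36/39 = 0.9231
P(|0>) = |alpha|^2 = 0.0769

0.0769


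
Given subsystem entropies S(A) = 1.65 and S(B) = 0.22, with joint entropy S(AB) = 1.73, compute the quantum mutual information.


I(A:B) = S(A) + S(B) - S(AB)
= 1.65 + 0.22 - 1.73
= 0.1400

0.1400


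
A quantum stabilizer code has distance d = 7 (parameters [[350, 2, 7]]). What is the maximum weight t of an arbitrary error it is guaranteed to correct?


Code parameters: [[350, 2, 7]], distance d = 7.
Number of correctable errors = floor((d-1)/2)
= floor((7 - 1)/2)
= floor(6/2)
= 3

3


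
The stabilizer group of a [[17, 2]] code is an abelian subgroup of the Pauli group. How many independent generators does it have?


For an [[n,k]] stabilizer code:
Number of stabilizer generators = n - k
= 17 - 2
= 15

15


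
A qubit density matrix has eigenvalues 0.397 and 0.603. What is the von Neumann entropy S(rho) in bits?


S = -p*log2(p) - (1-p)*log2(1-p)
p = 0.3970, 1-p = 0.6030
= -0.3970 * log2(0.3970) - 0.6030 * log2(0.6030)
= -(-0.5291) - (-0.4401)
= 0.9692

0.9692


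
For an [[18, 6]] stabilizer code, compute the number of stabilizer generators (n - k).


For an [[n,k]] stabilizer code:
Number of stabilizer generators = n - k
= 18 - 6
= 12

12


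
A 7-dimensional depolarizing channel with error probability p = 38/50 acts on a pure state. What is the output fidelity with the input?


F = (1-p) + p/d
= (1 - 0.7600) + 0.7600/7
= 0.2400 + 0.1086
= 0.3486

0.3486


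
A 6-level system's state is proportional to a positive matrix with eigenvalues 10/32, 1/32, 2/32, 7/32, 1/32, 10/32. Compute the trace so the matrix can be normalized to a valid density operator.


tr(M) = sum of eigenvalues
= 10/32 + 1/32 + 2/32 + 7/32 + 1/32 + 10/32
= 31/32
= 0.9688

0.9688


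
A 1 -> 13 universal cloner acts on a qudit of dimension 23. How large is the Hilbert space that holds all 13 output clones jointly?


Output space = H^(tensor 13) where dim(H) = 23
dim = 23^13
= 529 (after 2 factors)
= 12167 (after 3 factors)
= 279841 (after 4 factors)
= 6436343 (after 5 factors)
= 148035889 (after 6 factors)
= 3404825447 (after 7 factors)
= 78310985281 (after 8 factors)
= 1801152661463 (after 9 factors)
= 41426511213649 (after 10 factors)
= 952809757913927 (after 11 factors)
= 21914624432020321 (after 12 factors)
= 504036361936467383 (after 13 factors)
= 504036361936467383

504036361936467383


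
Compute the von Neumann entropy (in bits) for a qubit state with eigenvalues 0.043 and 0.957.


S = -p*log2(p) - (1-p)*log2(1-p)
p = 0.0430, 1-p = 0.9570
= -0.0430 * log2(0.0430) - 0.9570 * log2(0.9570)
= -(-0.1952) - (-0.0607)
= 0.2559

0.2559


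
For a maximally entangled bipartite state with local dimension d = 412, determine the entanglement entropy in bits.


For a maximally entangled state in d x d:
S = log2(d) = log2(412)
= 8.6865

8.6865


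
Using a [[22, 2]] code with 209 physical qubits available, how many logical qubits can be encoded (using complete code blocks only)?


Each code block uses 22 physical qubits for 2 logical qubit(s).
Number of complete blocks = floor(209 / 22) = 9
Logical qubits = 9 * 2
= 18

18


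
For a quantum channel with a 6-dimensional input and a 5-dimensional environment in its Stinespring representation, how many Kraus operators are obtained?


Tracing out the environment in an orthonormal basis {|i>_E} gives Kraus operators K_i = <i|_E U |0>_E.
Number of Kraus operators = dim(H_env) = d_env
= 5

5


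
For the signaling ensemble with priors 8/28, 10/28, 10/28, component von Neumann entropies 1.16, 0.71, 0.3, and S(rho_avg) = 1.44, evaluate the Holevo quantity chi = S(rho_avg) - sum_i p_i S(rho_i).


chi = S(rho) - sum_i p_i * S(rho_i)
Weighted entropy = 8/28 * 1.16 + 10/28 * 0.71 + 10/28 * 0.3
= 0.6921
chi = 1.44 - 0.6921
= 0.7479

0.7479


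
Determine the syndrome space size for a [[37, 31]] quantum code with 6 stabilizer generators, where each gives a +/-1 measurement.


Each stabilizer generator gives a binary (+1 or -1) measurement outcome.
With 6 independent generators:
Total syndromes = 2^6
= 64

64


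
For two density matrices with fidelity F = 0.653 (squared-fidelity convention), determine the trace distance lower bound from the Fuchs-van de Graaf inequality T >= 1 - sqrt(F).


Fuchs-van de Graaf (squared-fidelity convention): 1 - sqrt(F) <= T <= sqrt(1 - F).
Lower bound: T >= 1 - sqrt(F)
sqrt(F) = sqrt(0.653) = 0.8081
T >= 1 - 0.8081
T >= 0.1919

0.1919


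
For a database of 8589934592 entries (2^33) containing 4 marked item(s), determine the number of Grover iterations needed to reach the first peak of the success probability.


After j Grover iterations the success probability is P(j) = sin^2((2j+1)*theta), where sin(theta) = sqrt(k/N).
N = 2^33 = 8589934592, k = 4
sin(theta) = sqrt(k/N) = 2.157918644e-05
theta = arcsin(sqrt(k/N)) = 2.157918644e-05 rad
P(j) reaches its first maximum when (2j+1)*theta is as close as possible to pi/2, i.e. j = round(pi/(4*theta) - 1/2).
pi/(4*theta) - 1/2 = 36395.5970
(For comparison, the common estimate pi/4 * sqrt(N/k) = 36396.0970; the exact maximiser is used here.)
Optimal iterations = 36396

36396


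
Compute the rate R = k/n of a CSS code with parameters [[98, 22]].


Code rate R = k/n
= 22/98
= 0.2245

0.2245


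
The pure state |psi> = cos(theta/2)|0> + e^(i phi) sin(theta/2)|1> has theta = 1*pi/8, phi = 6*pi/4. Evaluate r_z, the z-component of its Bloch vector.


theta = 0.3927, phi = 4.7124
r_z = cos(theta) = 0.9239

0.9239


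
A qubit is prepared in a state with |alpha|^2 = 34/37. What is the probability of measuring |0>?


|alpha|^2 = 34/37 = 0.9189
|beta|^2 = 1 - 34/37 = 3/37 = 0.0811
P(|0>) = |alpha|^2 = 0.9189

0.9189


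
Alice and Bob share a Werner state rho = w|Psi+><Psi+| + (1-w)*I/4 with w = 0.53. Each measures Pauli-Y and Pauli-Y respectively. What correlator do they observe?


|Psi+> = (|01> + |10>)/sqrt(2)
For the pure Bell state, <Y_A Y_B> = +1 (Bell-state Pauli correlator).
The maximally-mixed part I/4 has tr(I/4 * P tensor P) = 0 for any traceless Pauli P.
So <Y_A Y_B>_rho = w * (+1) + (1 - w) * 0
= 0.53 * (+1)
= 0.5300

0.5300


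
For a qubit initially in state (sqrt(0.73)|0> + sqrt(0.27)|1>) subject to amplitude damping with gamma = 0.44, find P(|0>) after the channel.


For amplitude damping with parameter gamma on state sqrt(a)|0> + sqrt(b)|1>:
alpha^2 = 0.73, beta^2 = 0.27
P(|0>) = alpha^2 + gamma * beta^2
= 0.73 + 0.44 * 0.27
= 0.73 + 0.1188
= 0.8488

0.8488


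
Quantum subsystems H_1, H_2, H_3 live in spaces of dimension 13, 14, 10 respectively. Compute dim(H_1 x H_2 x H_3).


dim(H_1 x H_2 x H_3) = 13 * 14 * 10
= 182 * 10
= 1820

1820


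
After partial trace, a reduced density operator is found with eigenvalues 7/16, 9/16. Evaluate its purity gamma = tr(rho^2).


tr(rho^2) = sum of eigenvalues squared
= (7/16)^2 + (9/16)^2
= (49 + 81) / 256
= 130/256
= 0.5078

0.5078


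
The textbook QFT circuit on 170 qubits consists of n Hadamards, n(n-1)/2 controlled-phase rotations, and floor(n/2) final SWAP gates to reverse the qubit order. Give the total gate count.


Hadamard gates: 170
Controlled rotations: n*(n-1)/2 = 170*169/2 = 14365
SWAP gates: floor(n/2) = floor(170/2) = 85
Total = 170 + 14365 + 85
= 14620

14620


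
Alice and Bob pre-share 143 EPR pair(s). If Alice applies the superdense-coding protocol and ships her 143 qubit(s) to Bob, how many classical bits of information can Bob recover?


Superdense coding allows 2 classical bits per shared entangled pair.
143 pair(s) -> 2 * 143 = 286 classical bits

286


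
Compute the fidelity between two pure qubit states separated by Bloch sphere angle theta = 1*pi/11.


For states separated by angle theta on Bloch sphere:
F = cos^2(theta/2)
theta = 1*pi/11 = 0.2856
theta/2 = 0.1428
cos(theta/2) = 0.9898
F = 0.9797

0.9797


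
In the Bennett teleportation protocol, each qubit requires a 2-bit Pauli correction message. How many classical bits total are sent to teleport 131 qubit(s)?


Quantum teleportation requires 2 classical bits per qubit teleported.
131 qubit(s) -> 2 * 131 = 262 classical bits

262


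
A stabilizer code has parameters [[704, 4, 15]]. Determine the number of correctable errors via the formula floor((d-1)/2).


Code parameters: [[704, 4, 15]], distance d = 15.
Number of correctable errors = floor((d-1)/2)
= floor((15 - 1)/2)
= floor(14/2)
= 7

7


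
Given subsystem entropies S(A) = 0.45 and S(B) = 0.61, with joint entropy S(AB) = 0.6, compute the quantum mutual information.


I(A:B) = S(A) + S(B) - S(AB)
= 0.45 + 0.61 - 0.6
= 0.4600

0.4600


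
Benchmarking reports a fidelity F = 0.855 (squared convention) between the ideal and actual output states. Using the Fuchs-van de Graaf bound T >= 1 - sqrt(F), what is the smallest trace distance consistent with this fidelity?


Fuchs-van de Graaf (squared-fidelity convention): 1 - sqrt(F) <= T <= sqrt(1 - F).
Lower bound: T >= 1 - sqrt(F)
sqrt(F) = sqrt(0.855) = 0.9247
T >= 1 - 0.9247
T >= 0.0753

0.0753


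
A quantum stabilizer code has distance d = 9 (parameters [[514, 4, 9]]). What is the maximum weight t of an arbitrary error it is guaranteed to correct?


Code parameters: [[514, 4, 9]], distance d = 9.
Number of correctable errors = floor((d-1)/2)
= floor((9 - 1)/2)
= floor(8/2)
= 4

4


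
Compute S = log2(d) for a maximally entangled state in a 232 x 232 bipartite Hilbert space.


For a maximally entangled state in d x d:
S = log2(d) = log2(232)
= 7.8580

7.8580


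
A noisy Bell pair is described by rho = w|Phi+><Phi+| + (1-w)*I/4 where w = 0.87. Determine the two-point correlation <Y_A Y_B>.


|Phi+> = (|00> + |11>)/sqrt(2)
For the pure Bell state, <Y_A Y_B> = -1 (Bell-state Pauli correlator).
The maximally-mixed part I/4 has tr(I/4 * P tensor P) = 0 for any traceless Pauli P.
So <Y_A Y_B>_rho = w * (-1) + (1 - w) * 0
= 0.87 * (-1)
= -0.8700

-0.8700


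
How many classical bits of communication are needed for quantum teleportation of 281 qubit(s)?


Quantum teleportation requires 2 classical bits per qubit teleported.
281 qubit(s) -> 2 * 281 = 562 classical bits

562


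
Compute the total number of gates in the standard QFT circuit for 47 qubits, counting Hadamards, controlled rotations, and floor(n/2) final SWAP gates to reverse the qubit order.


Hadamard gates: 47
Controlled rotations: n*(n-1)/2 = 47*46/2 = 1081
SWAP gates: floor(n/2) = floor(47/2) = 23
Total = 47 + 1081 + 23
= 1151

1151


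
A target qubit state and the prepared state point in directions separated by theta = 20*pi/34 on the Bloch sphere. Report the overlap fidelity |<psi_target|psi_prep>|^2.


For states separated by angle theta on Bloch sphere:
F = cos^2(theta/2)
theta = 20*pi/34 = 1.8480
theta/2 = 0.9240
cos(theta/2) = 0.6026
F = 0.3632

0.3632


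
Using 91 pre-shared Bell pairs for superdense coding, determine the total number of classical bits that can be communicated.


Superdense coding allows 2 classical bits per shared entangled pair.
91 pair(s) -> 2 * 91 = 182 classical bits

182


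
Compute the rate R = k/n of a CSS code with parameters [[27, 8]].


Code rate R = k/n
= 8/27
= 0.2963

0.2963


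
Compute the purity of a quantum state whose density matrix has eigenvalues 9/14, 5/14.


tr(rho^2) = sum of eigenvalues squared
= (9/14)^2 + (5/14)^2
= (81 + 25) / 196
= 106/196
= 0.5408

0.5408


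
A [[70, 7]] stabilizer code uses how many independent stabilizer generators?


For an [[n,k]] stabilizer code:
Number of stabilizer generators = n - k
= 70 - 7
= 63

63


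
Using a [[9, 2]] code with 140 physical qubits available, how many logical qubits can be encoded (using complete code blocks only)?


Each code block uses 9 physical qubits for 2 logical qubit(s).
Number of complete blocks = floor(140 / 9) = 15
Logical qubits = 15 * 2
= 30

30


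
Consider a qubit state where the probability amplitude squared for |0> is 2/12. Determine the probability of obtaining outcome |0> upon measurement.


|alpha|^2 = 2/12 = 0.1667
|beta|^2 = 1 - 2/12 = 10/12 = 0.8333
P(|0>) = |alpha|^2 = 0.1667

0.1667


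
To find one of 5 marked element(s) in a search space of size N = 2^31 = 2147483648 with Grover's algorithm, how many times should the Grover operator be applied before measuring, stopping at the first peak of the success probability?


After j Grover iterations the success probability is P(j) = sin^2((2j+1)*theta), where sin(theta) = sqrt(k/N).
N = 2^31 = 2147483648, k = 5
sin(theta) = sqrt(k/N) = 4.825252777e-05
theta = arcsin(sqrt(k/N)) = 4.825252779e-05 rad
P(j) reaches its first maximum when (2j+1)*theta is as close as possible to pi/2, i.e. j = round(pi/(4*theta) - 1/2).
pi/(4*theta) - 1/2 = 16276.3294
(For comparison, the common estimate pi/4 * sqrt(N/k) = 16276.8294; the exact maximiser is used here.)
Optimal iterations = 16276

16276


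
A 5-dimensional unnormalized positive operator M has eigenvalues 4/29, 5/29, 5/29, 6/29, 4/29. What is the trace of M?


tr(M) = sum of eigenvalues
= 4/29 + 5/29 + 5/29 + 6/29 + 4/29
= 24/29
= 0.8276

0.8276


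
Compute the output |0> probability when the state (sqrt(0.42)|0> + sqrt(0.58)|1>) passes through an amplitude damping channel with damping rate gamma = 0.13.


For amplitude damping with parameter gamma on state sqrt(a)|0> + sqrt(b)|1>:
alpha^2 = 0.42, beta^2 = 0.58
P(|0>) = alpha^2 + gamma * beta^2
= 0.42 + 0.13 * 0.58
= 0.42 + 0.0754
= 0.4954

0.4954


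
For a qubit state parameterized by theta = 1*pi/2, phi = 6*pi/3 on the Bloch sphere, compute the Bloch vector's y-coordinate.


theta = 1.5708, phi = 6.2832
r_y = sin(theta)*sin(phi) = 1.0000 * 0.0000
r_y = 0.0000

0.0000


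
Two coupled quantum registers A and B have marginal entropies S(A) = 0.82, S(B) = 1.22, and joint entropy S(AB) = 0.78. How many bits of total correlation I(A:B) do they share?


I(A:B) = S(A) + S(B) - S(AB)
= 0.82 + 1.22 - 0.78
= 1.2600

1.2600


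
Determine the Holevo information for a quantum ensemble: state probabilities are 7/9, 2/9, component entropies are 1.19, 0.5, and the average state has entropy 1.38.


chi = S(rho) - sum_i p_i * S(rho_i)
Weighted entropy = 7/9 * 1.19 + 2/9 * 0.5
= 1.0367
chi = 1.38 - 1.0367
= 0.3433

0.3433


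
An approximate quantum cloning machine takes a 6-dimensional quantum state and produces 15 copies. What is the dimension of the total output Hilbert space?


Output space = H^(tensor 15) where dim(H) = 6
dim = 6^15
= 36 (after 2 factors)
= 216 (after 3 factors)
= 1296 (after 4 factors)
= 7776 (after 5 factors)
= 46656 (after 6 factors)
= 279936 (after 7 factors)
= 1679616 (after 8 factors)
= 10077696 (after 9 factors)
= 60466176 (after 10 factors)
= 362797056 (after 11 factors)
= 2176782336 (after 12 factors)
= 13060694016 (after 13 factors)
= 78364164096 (after 14 factors)
= 470184984576 (after 15 factors)
= 470184984576

470184984576


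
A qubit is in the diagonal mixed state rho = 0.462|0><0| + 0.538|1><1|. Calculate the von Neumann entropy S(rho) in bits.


S = -p*log2(p) - (1-p)*log2(1-p)
p = 0.4620, 1-p = 0.5380
= -0.4620 * log2(0.4620) - 0.5380 * log2(0.5380)
= -(-0.5147) - (-0.4811)
= 0.9958

0.9958


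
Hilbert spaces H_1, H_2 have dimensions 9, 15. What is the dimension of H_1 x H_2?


dim(H_1 x H_2) = 9 * 15
= 135

135


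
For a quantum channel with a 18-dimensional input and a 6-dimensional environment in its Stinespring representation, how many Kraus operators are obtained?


Tracing out the environment in an orthonormal basis {|i>_E} gives Kraus operators K_i = <i|_E U |0>_E.
Number of Kraus operators = dim(H_env) = d_env
= 6

6


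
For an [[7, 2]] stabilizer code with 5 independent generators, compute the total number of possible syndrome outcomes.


Each stabilizer generator gives a binary (+1 or -1) measurement outcome.
With 5 independent generators:
Total syndromes = 2^5
= 32

32


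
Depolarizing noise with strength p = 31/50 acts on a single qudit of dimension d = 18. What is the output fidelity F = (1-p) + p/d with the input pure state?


F = (1-p) + p/d
= (1 - 0.6200) + 0.6200/18
= 0.3800 + 0.0344
= 0.4144

0.4144


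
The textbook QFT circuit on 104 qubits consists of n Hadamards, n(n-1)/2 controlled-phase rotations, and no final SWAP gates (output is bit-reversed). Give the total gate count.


Hadamard gates: 104
Controlled rotations: n*(n-1)/2 = 104*103/2 = 5356
SWAP gates: 0 (omitted)
Total = 104 + 5356
= 5460

5460


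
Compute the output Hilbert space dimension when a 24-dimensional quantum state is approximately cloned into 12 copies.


Output space = H^(tensor 12) where dim(H) = 24
dim = 24^12
= 576 (after 2 factors)
= 13824 (after 3 factors)
= 331776 (after 4 factors)
= 7962624 (after 5 factors)
= 191102976 (after 6 factors)
= 4586471424 (after 7 factors)
= 110075314176 (after 8 factors)
= 2641807540224 (after 9 factors)
= 63403380965376 (after 10 factors)
= 1521681143169024 (after 11 factors)
= 36520347436056576 (after 12 factors)
= 36520347436056576

36520347436056576


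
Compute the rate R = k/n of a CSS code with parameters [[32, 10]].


Code rate R = k/n
= 10/32
= 0.3125

0.3125


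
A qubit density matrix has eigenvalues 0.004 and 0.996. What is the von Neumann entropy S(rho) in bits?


S = -p*log2(p) - (1-p)*log2(1-p)
p = 0.0040, 1-p = 0.9960
= -0.0040 * log2(0.0040) - 0.9960 * log2(0.9960)
= -(-0.0319) - (-0.0058)
= 0.0376

0.0376


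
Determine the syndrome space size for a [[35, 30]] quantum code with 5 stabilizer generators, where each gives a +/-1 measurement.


Each stabilizer generator gives a binary (+1 or -1) measurement outcome.
With 5 independent generators:
Total syndromes = 2^5
= 32

32


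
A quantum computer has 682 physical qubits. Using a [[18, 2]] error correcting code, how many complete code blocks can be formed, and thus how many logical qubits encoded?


Each code block uses 18 physical qubits for 2 logical qubit(s).
Number of complete blocks = floor(682 / 18) = 37
Logical qubits = 37 * 2
= 74

74


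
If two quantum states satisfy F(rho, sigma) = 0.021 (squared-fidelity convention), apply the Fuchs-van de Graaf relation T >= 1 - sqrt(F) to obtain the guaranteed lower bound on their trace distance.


Fuchs-van de Graaf (squared-fidelity convention): 1 - sqrt(F) <= T <= sqrt(1 - F).
Lower bound: T >= 1 - sqrt(F)
sqrt(F) = sqrt(0.021) = 0.1449
T >= 1 - 0.1449
T >= 0.8551

0.8551


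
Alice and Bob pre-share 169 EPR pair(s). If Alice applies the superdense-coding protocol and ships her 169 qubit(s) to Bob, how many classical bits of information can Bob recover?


Superdense coding allows 2 classical bits per shared entangled pair.
169 pair(s) -> 2 * 169 = 338 classical bits

338


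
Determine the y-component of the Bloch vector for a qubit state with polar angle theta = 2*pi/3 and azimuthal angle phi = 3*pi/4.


theta = 2.0944, phi = 2.3562
r_y = sin(theta)*sin(phi) = 0.8660 * 0.7071
r_y = 0.6124

0.6124


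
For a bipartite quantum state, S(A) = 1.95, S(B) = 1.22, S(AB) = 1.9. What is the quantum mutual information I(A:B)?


I(A:B) = S(A) + S(B) - S(AB)
= 1.95 + 1.22 - 1.9
= 1.2700

1.2700


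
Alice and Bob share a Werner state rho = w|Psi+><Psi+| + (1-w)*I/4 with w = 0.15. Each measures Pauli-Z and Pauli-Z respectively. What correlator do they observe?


|Psi+> = (|01> + |10>)/sqrt(2)
For the pure Bell state, <Z_A Z_B> = -1 (Bell-state Pauli correlator).
The maximally-mixed part I/4 has tr(I/4 * P tensor P) = 0 for any traceless Pauli P.
So <Z_A Z_B>_rho = w * (-1) + (1 - w) * 0
= 0.15 * (-1)
= -0.1500

-0.1500


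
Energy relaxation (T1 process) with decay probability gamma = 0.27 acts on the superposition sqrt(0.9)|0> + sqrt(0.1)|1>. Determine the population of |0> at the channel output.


For amplitude damping with parameter gamma on state sqrt(a)|0> + sqrt(b)|1>:
alpha^2 = 0.9, beta^2 = 0.1
P(|0>) = alpha^2 + gamma * beta^2
= 0.9 + 0.27 * 0.1
= 0.9 + 0.0270
= 0.9270

0.9270


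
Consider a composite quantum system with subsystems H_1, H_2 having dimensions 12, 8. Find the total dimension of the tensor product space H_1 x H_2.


dim(H_1 x H_2) = 12 * 8
= 96

96


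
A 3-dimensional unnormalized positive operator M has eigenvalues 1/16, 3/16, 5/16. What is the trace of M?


tr(M) = sum of eigenvalues
= 1/16 + 3/16 + 5/16
= 9/16
= 0.5625

0.5625


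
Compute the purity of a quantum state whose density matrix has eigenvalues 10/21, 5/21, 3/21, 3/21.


tr(rho^2) = sum of eigenvalues squared
= (10/21)^2 + (5/21)^2 + (3/21)^2 + (3/21)^2
= (100 + 25 + 9 + 9) / 441
= 143/441
= 0.3243

0.3243


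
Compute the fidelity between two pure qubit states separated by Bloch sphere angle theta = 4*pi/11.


For states separated by angle theta on Bloch sphere:
F = cos^2(theta/2)
theta = 4*pi/11 = 1.1424
theta/2 = 0.5712
cos(theta/2) = 0.8413
F = 0.7077

0.7077
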